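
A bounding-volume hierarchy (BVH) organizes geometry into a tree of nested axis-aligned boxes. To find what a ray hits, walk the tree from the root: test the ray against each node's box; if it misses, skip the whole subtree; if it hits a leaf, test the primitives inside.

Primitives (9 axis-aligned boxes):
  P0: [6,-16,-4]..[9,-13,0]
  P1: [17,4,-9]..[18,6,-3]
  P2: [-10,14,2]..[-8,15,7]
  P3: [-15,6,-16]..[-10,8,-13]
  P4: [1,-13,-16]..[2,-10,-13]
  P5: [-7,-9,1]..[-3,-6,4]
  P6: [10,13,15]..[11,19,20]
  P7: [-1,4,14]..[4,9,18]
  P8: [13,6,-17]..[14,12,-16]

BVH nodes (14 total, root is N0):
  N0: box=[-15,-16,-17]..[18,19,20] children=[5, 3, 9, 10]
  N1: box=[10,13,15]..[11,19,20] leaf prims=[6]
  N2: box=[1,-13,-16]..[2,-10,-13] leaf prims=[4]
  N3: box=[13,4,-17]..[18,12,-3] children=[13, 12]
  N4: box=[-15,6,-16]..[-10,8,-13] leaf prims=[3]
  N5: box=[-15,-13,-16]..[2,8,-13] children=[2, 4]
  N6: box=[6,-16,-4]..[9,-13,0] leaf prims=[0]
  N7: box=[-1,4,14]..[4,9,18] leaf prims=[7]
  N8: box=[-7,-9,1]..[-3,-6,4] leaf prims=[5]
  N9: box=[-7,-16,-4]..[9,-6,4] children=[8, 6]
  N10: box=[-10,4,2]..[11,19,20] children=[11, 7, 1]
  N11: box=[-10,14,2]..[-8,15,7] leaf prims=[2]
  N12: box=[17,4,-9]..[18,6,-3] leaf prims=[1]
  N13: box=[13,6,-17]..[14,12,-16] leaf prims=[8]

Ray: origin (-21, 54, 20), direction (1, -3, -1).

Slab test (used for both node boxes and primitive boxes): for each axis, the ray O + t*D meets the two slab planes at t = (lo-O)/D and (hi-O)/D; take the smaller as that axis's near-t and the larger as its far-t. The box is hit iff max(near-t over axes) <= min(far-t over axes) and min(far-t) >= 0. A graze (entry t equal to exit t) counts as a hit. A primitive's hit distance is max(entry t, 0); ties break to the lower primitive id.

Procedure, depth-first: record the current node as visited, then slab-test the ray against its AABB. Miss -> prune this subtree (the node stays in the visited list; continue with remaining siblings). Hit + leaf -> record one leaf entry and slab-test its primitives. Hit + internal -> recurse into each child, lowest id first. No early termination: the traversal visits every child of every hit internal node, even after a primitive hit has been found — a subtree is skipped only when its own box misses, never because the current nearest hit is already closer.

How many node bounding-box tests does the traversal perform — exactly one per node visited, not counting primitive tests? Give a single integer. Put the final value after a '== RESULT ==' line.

Walk:
N0 x:[6,39] y:[35/3,70/3] z:[0,37] -> hit [35/3,70/3], descend [3, 5, 9, 10]
  N3 x:[34,39] y:[14,50/3] z:[23,37] -> miss, prune
  N5 x:[6,23] y:[46/3,67/3] z:[33,36] -> miss, prune
  N9 x:[14,30] y:[20,70/3] z:[16,24] -> hit [20,70/3], descend [6, 8]
    N6 x:[27,30] y:[67/3,70/3] z:[20,24] -> miss, prune
    N8 x:[14,18] y:[20,21] z:[16,19] -> miss, prune
  N10 x:[11,32] y:[35/3,50/3] z:[0,18] -> hit [35/3,50/3], descend [1, 7, 11]
    N1 x:[31,32] y:[35/3,41/3] z:[0,5] -> miss, prune
    N7 x:[20,25] y:[15,50/3] z:[2,6] -> miss, prune
    N11 x:[11,13] y:[13,40/3] z:[13,18] -> hit [13,13] leaf, test {P2@t=13}

10 AABB tests over nodes [0, 3, 5, 9, 6, 8, 10, 1, 7, 11]; 1 leaf entered; closest P2.

== RESULT ==
10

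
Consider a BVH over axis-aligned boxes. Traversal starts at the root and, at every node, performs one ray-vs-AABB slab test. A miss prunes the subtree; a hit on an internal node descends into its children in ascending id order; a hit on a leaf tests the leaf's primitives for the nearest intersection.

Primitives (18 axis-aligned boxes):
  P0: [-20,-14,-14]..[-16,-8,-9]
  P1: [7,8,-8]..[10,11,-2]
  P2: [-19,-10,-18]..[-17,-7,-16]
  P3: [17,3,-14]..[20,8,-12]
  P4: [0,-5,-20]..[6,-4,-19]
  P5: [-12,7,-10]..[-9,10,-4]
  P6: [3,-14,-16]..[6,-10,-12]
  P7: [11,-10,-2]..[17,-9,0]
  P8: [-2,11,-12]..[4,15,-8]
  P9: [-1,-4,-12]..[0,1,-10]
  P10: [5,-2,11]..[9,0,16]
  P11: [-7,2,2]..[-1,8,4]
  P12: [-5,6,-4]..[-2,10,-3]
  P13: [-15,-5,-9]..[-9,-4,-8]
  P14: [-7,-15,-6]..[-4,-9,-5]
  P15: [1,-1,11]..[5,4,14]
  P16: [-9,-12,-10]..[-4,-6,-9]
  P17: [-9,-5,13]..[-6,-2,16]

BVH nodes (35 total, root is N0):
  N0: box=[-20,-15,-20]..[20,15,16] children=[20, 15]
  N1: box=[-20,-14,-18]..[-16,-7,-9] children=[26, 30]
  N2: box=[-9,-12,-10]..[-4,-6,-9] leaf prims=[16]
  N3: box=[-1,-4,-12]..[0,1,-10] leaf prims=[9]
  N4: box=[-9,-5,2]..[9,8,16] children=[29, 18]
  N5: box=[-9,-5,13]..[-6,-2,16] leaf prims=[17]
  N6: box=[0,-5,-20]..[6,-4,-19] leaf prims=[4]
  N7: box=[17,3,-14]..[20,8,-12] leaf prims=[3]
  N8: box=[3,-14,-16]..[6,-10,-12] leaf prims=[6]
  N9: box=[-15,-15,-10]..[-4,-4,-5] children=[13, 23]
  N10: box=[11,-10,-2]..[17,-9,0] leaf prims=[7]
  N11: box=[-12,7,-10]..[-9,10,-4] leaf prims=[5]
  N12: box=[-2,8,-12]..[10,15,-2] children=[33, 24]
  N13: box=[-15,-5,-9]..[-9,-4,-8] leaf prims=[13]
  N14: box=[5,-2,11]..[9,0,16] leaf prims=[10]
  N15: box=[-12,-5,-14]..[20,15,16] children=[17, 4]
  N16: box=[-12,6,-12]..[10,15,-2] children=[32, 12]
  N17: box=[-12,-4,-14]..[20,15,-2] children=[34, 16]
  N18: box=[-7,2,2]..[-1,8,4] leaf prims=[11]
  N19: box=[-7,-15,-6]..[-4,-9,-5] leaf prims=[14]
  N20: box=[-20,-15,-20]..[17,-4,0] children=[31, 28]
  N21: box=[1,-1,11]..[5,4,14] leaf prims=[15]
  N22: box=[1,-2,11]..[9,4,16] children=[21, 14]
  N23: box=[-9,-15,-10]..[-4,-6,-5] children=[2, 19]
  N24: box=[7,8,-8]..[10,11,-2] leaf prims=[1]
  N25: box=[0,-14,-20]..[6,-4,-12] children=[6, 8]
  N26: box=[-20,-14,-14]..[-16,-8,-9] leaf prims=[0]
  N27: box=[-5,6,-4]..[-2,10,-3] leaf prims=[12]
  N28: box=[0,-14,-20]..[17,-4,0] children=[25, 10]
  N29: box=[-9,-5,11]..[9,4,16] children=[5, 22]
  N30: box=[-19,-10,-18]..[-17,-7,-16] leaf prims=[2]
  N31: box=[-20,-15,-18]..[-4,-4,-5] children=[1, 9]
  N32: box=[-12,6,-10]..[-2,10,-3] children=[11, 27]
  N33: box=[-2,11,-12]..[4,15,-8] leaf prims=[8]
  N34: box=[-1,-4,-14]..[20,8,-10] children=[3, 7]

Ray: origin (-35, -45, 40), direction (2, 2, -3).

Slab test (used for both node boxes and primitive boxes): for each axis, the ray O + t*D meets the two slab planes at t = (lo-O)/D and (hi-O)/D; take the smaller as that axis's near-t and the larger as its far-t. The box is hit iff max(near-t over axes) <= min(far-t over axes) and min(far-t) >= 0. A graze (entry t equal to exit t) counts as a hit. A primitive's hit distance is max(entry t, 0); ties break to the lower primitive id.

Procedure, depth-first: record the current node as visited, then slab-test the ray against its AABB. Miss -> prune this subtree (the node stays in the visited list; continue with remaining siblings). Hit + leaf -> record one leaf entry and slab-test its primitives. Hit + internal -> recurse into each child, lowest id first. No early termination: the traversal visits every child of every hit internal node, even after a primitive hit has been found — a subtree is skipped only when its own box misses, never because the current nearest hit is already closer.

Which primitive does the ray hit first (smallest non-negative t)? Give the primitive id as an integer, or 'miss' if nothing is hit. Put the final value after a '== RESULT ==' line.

Traverse from the root:
N0 x:[15/2,55/2] y:[15,30] z:[8,20] -> hit [15,20], descend [15, 20]
  N15 x:[23/2,55/2] y:[20,30] z:[8,18] -> miss, prune
  N20 x:[15/2,26] y:[15,41/2] z:[40/3,20] -> hit [15,20], descend [28, 31]
    N28 x:[35/2,26] y:[31/2,41/2] z:[40/3,20] -> hit [35/2,20], descend [10, 25]
      N10 x:[23,26] y:[35/2,18] z:[40/3,14] -> miss, prune
      N25 x:[35/2,41/2] y:[31/2,41/2] z:[52/3,20] -> hit [35/2,20], descend [6, 8]
        N6 x:[35/2,41/2] y:[20,41/2] z:[59/3,20] -> hit [20,20] leaf, test {P4@t=20}
        N8 x:[19,41/2] y:[31/2,35/2] z:[52/3,56/3] -> miss, prune
    N31 x:[15/2,31/2] y:[15,41/2] z:[15,58/3] -> hit [15,31/2], descend [1, 9]
      N1 x:[15/2,19/2] y:[31/2,19] z:[49/3,58/3] -> miss, prune
      N9 x:[10,31/2] y:[15,41/2] z:[15,50/3] -> hit [15,31/2], descend [13, 23]
        N13 x:[10,13] y:[20,41/2] z:[16,49/3] -> miss, prune
        N23 x:[13,31/2] y:[15,39/2] z:[15,50/3] -> hit [15,31/2], descend [2, 19]
          N2 x:[13,31/2] y:[33/2,39/2] z:[49/3,50/3] -> miss, prune
          N19 x:[14,31/2] y:[15,18] z:[15,46/3] -> hit [15,46/3] leaf, test {P14@t=15}

15 AABB tests over nodes [0, 15, 20, 28, 10, 25, 6, 8, 31, 1, 9, 13, 23, 2, 19]; 2 leaves entered; closest P14.

== RESULT ==
14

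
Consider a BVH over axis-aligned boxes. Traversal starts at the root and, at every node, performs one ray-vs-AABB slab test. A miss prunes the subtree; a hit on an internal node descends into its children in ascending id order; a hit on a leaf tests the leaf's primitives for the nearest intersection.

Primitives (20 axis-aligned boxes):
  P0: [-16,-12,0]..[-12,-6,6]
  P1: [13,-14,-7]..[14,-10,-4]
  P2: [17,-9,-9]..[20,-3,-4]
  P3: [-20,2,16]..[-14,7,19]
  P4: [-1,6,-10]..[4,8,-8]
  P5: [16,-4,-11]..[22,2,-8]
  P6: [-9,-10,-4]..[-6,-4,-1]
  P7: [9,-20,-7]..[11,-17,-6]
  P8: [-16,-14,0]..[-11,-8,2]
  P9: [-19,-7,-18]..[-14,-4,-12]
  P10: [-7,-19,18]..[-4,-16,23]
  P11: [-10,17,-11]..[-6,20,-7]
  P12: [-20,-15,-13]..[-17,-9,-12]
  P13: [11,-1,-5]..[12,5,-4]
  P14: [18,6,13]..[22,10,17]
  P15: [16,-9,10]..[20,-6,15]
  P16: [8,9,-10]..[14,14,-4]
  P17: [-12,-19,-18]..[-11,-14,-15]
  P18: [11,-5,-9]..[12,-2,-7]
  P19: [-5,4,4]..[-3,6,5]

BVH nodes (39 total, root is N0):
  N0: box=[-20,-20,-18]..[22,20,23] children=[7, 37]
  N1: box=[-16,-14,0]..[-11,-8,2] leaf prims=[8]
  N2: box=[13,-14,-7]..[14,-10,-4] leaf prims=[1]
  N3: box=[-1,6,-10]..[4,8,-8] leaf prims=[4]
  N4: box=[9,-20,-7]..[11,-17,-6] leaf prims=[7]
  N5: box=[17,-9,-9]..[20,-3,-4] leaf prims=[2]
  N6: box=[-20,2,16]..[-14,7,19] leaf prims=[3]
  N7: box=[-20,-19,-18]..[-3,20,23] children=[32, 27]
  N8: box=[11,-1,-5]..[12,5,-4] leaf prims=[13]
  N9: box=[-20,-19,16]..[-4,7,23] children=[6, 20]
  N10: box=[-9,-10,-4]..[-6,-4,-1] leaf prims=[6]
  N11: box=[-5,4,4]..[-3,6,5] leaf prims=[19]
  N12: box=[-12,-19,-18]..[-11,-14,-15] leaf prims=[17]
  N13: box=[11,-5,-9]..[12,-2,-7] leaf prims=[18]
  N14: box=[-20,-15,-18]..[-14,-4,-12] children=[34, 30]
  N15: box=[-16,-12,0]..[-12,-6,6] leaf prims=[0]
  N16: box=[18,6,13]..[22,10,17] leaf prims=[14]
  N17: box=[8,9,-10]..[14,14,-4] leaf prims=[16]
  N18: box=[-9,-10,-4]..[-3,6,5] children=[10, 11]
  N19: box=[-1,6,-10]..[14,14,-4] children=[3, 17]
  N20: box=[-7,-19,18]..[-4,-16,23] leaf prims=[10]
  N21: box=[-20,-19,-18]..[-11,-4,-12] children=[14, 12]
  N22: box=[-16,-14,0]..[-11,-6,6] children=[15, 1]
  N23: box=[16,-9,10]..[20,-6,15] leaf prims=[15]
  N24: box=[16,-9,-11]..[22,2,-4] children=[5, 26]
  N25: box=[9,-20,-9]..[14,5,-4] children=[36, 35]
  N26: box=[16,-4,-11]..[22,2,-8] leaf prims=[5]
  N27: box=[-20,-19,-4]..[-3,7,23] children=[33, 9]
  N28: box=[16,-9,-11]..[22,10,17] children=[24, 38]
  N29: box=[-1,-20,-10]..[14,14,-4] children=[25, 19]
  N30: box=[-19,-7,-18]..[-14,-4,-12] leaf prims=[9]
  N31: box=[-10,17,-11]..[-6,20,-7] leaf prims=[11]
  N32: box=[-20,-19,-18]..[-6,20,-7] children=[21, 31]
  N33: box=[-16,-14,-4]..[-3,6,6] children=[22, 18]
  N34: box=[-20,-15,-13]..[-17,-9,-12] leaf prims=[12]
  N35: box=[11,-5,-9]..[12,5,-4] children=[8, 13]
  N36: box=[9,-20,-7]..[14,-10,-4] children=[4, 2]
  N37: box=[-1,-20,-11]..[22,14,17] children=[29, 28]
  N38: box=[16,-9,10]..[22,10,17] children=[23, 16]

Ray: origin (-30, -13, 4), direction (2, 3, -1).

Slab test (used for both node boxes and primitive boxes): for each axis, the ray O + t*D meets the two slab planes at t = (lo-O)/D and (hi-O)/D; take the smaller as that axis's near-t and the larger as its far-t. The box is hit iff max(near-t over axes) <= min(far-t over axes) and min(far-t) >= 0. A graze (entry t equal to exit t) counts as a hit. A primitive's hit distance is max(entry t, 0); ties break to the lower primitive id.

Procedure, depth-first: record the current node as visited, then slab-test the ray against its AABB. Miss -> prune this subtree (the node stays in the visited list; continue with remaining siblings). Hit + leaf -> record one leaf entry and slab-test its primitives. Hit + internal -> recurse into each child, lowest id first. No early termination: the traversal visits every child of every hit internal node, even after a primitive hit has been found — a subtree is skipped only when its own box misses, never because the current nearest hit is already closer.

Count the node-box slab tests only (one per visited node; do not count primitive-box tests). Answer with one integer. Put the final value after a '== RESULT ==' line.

Trace the traversal:
N0 x:[5,26] y:[-7/3,11] z:[-19,22] -> hit [5,11], descend [7, 37]
  N7 x:[5,27/2] y:[-2,11] z:[-19,22] -> hit [5,11], descend [27, 32]
    N27 x:[5,27/2] y:[-2,20/3] z:[-19,8] -> hit [5,20/3], descend [9, 33]
      N9 x:[5,13] y:[-2,20/3] z:[-19,-12] -> miss, prune
      N33 x:[7,27/2] y:[-1/3,19/3] z:[-2,8] -> miss, prune
    N32 x:[5,12] y:[-2,11] z:[11,22] -> hit [11,11], descend [21, 31]
      N21 x:[5,19/2] y:[-2,3] z:[16,22] -> miss, prune
      N31 x:[10,12] y:[10,11] z:[11,15] -> hit [11,11] leaf, test {P11@t=11}
  N37 x:[29/2,26] y:[-7/3,9] z:[-13,15] -> miss, prune

9 AABB tests over nodes [0, 7, 27, 9, 33, 32, 21, 31, 37]; 1 leaf entered; closest P11.

== RESULT ==
9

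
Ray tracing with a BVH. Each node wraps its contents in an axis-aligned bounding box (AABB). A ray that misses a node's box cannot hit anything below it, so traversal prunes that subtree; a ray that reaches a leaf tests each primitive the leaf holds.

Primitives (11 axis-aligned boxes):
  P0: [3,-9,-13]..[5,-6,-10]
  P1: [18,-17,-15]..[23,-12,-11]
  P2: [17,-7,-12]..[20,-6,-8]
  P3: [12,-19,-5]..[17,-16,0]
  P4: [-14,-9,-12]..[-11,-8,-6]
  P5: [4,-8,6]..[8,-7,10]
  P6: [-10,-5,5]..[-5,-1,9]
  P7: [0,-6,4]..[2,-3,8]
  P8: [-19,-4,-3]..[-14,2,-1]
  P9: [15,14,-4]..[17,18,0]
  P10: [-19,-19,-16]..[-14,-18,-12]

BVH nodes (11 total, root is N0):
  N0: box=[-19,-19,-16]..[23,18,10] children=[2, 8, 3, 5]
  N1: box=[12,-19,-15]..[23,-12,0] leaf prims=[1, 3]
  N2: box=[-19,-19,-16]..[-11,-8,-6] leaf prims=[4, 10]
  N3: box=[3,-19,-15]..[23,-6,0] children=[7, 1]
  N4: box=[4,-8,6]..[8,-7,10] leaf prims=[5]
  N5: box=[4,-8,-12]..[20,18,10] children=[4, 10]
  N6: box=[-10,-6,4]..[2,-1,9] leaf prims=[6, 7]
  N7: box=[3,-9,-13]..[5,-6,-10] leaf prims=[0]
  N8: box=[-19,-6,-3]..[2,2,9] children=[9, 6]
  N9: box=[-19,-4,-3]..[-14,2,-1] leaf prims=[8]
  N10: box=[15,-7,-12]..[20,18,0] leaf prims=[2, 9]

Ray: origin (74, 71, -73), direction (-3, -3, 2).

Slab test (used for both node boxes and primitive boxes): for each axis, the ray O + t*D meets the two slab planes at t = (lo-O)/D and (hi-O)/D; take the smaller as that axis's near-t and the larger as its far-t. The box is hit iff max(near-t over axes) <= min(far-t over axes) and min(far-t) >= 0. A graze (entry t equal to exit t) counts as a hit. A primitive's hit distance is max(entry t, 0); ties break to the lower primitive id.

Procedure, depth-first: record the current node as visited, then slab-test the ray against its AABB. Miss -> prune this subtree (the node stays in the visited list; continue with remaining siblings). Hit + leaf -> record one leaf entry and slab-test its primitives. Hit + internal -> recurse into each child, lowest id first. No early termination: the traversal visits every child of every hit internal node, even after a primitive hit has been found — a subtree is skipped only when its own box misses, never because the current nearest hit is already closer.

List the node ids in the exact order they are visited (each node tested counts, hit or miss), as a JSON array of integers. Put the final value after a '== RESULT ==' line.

Traverse from the root:
N0 x:[17,31] y:[53/3,30] z:[57/2,83/2] -> hit [57/2,30], descend [2, 3, 5, 8]
  N2 x:[85/3,31] y:[79/3,30] z:[57/2,67/2] -> hit [57/2,30] leaf, test {P4(miss), P10@t=89/3}
  N3 x:[17,71/3] y:[77/3,30] z:[29,73/2] -> miss, prune
  N5 x:[18,70/3] y:[53/3,79/3] z:[61/2,83/2] -> miss, prune
  N8 x:[24,31] y:[23,77/3] z:[35,41] -> miss, prune

order=[0, 2, 3, 5, 8]  |boxes|=5  |leaves|=1  hit=P10

== RESULT ==
[0, 2, 3, 5, 8]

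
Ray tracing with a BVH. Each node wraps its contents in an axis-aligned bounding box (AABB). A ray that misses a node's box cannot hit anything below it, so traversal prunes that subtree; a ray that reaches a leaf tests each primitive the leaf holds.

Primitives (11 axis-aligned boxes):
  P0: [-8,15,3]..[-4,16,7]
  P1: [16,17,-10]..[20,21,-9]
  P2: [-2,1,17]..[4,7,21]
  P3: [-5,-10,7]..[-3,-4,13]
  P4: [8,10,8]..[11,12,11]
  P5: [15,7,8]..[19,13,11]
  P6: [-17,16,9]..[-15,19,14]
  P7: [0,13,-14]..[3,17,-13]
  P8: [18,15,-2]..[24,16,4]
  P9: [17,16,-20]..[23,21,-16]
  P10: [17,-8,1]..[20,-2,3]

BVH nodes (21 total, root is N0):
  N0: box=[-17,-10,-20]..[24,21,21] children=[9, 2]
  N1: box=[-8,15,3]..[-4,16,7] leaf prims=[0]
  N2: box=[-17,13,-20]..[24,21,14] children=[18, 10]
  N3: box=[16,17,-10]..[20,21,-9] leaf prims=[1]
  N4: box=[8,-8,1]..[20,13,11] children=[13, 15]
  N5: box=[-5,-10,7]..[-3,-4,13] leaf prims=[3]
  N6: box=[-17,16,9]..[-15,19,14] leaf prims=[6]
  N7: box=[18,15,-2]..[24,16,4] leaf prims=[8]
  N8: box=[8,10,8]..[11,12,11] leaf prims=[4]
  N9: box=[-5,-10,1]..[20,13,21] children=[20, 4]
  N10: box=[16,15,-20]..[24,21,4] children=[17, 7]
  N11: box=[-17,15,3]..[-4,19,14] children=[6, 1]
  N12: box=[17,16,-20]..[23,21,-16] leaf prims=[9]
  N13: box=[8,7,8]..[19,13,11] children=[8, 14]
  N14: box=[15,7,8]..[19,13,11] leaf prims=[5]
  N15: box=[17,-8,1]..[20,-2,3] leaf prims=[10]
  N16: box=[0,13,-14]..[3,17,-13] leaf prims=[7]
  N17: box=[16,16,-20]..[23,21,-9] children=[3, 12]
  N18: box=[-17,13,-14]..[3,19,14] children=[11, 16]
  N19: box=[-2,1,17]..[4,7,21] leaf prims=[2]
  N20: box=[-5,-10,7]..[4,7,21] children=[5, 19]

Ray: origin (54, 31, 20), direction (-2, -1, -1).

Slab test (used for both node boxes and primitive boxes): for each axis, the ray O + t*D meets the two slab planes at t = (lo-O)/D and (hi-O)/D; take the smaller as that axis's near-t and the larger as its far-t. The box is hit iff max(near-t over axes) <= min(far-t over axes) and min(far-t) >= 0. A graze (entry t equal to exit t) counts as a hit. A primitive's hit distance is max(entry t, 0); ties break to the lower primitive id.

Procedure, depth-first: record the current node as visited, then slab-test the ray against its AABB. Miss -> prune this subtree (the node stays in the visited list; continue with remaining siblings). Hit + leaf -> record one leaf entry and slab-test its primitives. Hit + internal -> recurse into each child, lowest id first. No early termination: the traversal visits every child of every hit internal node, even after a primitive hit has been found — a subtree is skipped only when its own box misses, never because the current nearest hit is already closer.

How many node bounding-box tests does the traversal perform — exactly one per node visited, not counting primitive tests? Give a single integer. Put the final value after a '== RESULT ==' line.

Trace the traversal:
N0 x:[15,71/2] y:[10,41] z:[-1,40] -> hit [15,71/2], descend [2, 9]
  N2 x:[15,71/2] y:[10,18] z:[6,40] -> hit [15,18], descend [10, 18]
    N10 x:[15,19] y:[10,16] z:[16,40] -> hit [16,16], descend [7, 17]
      N7 x:[15,18] y:[15,16] z:[16,22] -> hit [16,16] leaf, test {P8@t=16}
      N17 x:[31/2,19] y:[10,15] z:[29,40] -> miss, prune
    N18 x:[51/2,71/2] y:[12,18] z:[6,34] -> miss, prune
  N9 x:[17,59/2] y:[18,41] z:[-1,19] -> hit [18,19], descend [4, 20]
    N4 x:[17,23] y:[18,39] z:[9,19] -> hit [18,19], descend [13, 15]
      N13 x:[35/2,23] y:[18,24] z:[9,12] -> miss, prune
      N15 x:[17,37/2] y:[33,39] z:[17,19] -> miss, prune
    N20 x:[25,59/2] y:[24,41] z:[-1,13] -> miss, prune

11 AABB tests over nodes [0, 2, 10, 7, 17, 18, 9, 4, 13, 15, 20]; 1 leaf entered; closest P8.

== RESULT ==
11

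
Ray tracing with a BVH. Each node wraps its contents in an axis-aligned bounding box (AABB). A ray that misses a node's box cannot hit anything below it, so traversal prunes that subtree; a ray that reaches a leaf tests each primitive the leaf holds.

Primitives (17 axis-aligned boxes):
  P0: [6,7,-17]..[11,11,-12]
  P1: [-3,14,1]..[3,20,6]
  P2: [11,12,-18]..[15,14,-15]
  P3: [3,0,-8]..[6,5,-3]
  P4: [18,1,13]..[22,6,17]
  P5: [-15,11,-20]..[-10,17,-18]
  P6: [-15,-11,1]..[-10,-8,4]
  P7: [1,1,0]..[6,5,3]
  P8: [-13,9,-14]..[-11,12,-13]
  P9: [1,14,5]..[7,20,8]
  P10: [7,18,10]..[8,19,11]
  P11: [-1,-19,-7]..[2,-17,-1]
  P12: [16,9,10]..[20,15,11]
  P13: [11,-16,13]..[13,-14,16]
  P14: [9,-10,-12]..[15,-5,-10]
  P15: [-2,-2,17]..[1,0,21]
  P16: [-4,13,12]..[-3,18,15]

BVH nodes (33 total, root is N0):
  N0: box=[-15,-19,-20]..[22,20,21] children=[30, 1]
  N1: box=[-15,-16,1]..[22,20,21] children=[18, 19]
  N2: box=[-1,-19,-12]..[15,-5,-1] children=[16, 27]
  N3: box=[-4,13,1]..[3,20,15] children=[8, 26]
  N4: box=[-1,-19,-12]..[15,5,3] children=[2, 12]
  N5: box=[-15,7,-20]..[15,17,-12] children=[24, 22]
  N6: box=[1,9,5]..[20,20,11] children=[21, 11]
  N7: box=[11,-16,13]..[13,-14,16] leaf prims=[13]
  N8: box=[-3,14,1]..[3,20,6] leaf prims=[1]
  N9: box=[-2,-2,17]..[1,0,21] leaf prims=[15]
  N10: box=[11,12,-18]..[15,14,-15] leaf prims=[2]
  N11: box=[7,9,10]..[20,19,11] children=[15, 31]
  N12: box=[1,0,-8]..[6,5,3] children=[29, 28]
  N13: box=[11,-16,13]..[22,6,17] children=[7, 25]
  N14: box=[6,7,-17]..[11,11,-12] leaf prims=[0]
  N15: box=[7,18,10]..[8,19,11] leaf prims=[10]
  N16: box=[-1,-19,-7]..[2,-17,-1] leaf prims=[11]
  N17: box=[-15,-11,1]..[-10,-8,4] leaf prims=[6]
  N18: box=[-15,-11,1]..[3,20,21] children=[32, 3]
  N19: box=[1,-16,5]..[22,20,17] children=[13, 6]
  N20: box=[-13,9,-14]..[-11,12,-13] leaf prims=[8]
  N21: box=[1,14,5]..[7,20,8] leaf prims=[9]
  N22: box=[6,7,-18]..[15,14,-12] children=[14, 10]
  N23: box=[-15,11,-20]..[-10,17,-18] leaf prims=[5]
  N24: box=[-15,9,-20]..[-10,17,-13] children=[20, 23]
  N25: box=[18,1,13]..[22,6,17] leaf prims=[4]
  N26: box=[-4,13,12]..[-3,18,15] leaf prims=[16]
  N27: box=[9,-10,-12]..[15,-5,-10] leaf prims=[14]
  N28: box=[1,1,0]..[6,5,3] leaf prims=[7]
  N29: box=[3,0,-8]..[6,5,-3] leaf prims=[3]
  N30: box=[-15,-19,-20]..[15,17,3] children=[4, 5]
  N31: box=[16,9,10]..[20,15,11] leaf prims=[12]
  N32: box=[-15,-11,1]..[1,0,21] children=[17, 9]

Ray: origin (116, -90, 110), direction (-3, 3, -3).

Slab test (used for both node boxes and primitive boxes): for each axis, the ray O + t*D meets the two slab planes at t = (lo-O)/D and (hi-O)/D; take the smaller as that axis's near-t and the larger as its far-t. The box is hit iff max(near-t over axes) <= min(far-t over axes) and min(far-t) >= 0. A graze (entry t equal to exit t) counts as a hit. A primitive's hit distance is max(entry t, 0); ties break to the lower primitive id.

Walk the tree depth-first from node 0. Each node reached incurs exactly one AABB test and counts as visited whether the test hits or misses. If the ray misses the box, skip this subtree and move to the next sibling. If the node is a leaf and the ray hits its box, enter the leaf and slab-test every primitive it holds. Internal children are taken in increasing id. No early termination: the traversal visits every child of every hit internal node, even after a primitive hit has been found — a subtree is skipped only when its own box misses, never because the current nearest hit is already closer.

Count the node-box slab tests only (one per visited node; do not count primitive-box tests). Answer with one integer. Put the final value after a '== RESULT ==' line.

Trace the traversal:
N0 x:[94/3,131/3] y:[71/3,110/3] z:[89/3,130/3] -> hit [94/3,110/3], descend [1, 30]
  N1 x:[94/3,131/3] y:[74/3,110/3] z:[89/3,109/3] -> hit [94/3,109/3], descend [18, 19]
    N18 x:[113/3,131/3] y:[79/3,110/3] z:[89/3,109/3] -> miss, prune
    N19 x:[94/3,115/3] y:[74/3,110/3] z:[31,35] -> hit [94/3,35], descend [6, 13]
      N6 x:[32,115/3] y:[33,110/3] z:[33,35] -> hit [33,35], descend [11, 21]
        N11 x:[32,109/3] y:[33,109/3] z:[33,100/3] -> hit [33,100/3], descend [15, 31]
          N15 x:[36,109/3] y:[36,109/3] z:[33,100/3] -> miss, prune
          N31 x:[32,100/3] y:[33,35] z:[33,100/3] -> hit [33,100/3] leaf, test {P12@t=33}
        N21 x:[109/3,115/3] y:[104/3,110/3] z:[34,35] -> miss, prune
      N13 x:[94/3,35] y:[74/3,32] z:[31,97/3] -> hit [94/3,32], descend [7, 25]
        N7 x:[103/3,35] y:[74/3,76/3] z:[94/3,97/3] -> miss, prune
        N25 x:[94/3,98/3] y:[91/3,32] z:[31,97/3] -> hit [94/3,32] leaf, test {P4@t=94/3}
  N30 x:[101/3,131/3] y:[71/3,107/3] z:[107/3,130/3] -> hit [107/3,107/3], descend [4, 5]
    N4 x:[101/3,39] y:[71/3,95/3] z:[107/3,122/3] -> miss, prune
    N5 x:[101/3,131/3] y:[97/3,107/3] z:[122/3,130/3] -> miss, prune

Visited [0, 1, 18, 19, 6, 11, 15, 31, 21, 13, 7, 25, 30, 4, 5]. Tests: 15 box, 2 leaf. Nearest: P4.

== RESULT ==
15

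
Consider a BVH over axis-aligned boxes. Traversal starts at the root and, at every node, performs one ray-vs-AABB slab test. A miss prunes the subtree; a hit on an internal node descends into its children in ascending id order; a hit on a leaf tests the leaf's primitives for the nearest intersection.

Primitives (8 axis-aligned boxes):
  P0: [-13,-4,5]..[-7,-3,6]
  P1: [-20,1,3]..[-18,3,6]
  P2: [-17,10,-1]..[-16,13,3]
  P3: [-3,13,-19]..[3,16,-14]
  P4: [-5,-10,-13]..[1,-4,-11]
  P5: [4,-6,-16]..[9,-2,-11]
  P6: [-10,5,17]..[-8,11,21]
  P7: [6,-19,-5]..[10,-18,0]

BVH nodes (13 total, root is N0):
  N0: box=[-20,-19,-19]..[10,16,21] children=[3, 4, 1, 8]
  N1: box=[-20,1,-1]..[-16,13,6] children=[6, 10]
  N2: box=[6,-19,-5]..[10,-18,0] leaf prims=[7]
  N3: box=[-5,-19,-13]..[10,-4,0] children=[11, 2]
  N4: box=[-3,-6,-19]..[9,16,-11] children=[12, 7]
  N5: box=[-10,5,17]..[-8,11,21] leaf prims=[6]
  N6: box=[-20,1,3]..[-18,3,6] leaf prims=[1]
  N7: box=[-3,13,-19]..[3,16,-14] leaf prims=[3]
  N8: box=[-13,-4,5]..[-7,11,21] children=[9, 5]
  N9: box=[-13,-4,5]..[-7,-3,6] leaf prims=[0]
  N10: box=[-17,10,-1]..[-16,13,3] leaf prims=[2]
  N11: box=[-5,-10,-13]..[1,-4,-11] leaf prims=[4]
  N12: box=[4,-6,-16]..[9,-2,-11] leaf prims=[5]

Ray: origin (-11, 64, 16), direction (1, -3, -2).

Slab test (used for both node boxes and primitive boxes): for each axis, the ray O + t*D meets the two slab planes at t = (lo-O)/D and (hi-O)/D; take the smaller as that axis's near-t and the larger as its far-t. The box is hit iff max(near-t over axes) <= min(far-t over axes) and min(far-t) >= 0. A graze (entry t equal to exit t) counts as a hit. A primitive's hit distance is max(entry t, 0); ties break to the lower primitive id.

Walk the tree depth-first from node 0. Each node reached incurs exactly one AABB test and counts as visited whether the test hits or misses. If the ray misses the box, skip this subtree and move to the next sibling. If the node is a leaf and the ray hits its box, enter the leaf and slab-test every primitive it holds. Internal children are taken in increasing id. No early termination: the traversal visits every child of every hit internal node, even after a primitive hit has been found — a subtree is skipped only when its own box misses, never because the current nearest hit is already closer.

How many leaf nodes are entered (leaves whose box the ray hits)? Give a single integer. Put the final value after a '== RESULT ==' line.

Traverse from the root:
N0 x:[-9,21] y:[16,83/3] z:[-5/2,35/2] -> hit [16,35/2], descend [1, 3, 4, 8]
  N1 x:[-9,-5] y:[17,21] z:[5,17/2] -> miss, prune
  N3 x:[6,21] y:[68/3,83/3] z:[8,29/2] -> miss, prune
  N4 x:[8,20] y:[16,70/3] z:[27/2,35/2] -> hit [16,35/2], descend [7, 12]
    N7 x:[8,14] y:[16,17] z:[15,35/2] -> miss, prune
    N12 x:[15,20] y:[22,70/3] z:[27/2,16] -> miss, prune
  N8 x:[-2,4] y:[53/3,68/3] z:[-5/2,11/2] -> miss, prune

Summary -> nodes [0, 1, 3, 4, 7, 12, 8]; box-tests=7; leaf-entries=0; first=miss

== RESULT ==
0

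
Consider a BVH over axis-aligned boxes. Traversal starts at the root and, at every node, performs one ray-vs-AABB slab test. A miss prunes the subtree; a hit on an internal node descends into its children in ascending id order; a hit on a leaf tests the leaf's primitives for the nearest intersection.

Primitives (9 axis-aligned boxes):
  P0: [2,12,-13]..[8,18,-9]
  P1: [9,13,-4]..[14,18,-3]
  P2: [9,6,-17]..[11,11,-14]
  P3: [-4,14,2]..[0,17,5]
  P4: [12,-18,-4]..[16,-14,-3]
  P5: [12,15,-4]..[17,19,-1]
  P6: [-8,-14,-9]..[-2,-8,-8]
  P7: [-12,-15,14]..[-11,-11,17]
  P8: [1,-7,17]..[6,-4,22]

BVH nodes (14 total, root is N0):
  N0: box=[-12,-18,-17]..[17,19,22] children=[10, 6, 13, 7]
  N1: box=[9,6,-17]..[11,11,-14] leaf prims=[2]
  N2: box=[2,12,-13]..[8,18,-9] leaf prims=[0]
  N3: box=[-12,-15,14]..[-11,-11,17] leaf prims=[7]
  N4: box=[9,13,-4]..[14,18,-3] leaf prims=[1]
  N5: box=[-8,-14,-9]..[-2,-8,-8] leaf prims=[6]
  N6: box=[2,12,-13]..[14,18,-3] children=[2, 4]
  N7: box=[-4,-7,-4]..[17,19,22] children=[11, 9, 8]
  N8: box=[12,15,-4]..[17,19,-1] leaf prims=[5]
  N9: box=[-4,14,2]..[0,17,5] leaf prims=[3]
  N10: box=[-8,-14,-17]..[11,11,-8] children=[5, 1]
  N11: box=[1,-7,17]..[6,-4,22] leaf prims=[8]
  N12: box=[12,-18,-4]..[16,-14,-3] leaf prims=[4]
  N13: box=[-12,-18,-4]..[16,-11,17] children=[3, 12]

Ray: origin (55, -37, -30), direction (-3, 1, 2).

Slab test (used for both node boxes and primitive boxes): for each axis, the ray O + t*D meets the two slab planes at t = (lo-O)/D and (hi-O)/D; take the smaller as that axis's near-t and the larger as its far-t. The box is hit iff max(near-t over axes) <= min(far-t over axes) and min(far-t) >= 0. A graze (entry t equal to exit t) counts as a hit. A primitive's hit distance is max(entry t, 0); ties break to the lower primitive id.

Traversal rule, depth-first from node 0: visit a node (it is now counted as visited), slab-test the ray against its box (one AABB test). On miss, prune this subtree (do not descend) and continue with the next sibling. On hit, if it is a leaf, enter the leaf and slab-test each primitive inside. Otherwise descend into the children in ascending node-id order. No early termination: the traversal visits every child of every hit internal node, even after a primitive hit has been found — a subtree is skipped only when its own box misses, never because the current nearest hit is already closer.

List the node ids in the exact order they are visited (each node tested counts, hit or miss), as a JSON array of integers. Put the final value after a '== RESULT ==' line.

Traverse from the root:
N0 x:[38/3,67/3] y:[19,56] z:[13/2,26] -> hit [19,67/3], descend [6, 7, 10, 13]
  N6 x:[41/3,53/3] y:[49,55] z:[17/2,27/2] -> miss, prune
  N7 x:[38/3,59/3] y:[30,56] z:[13,26] -> miss, prune
  N10 x:[44/3,21] y:[23,48] z:[13/2,11] -> miss, prune
  N13 x:[13,67/3] y:[19,26] z:[13,47/2] -> hit [19,67/3], descend [3, 12]
    N3 x:[22,67/3] y:[22,26] z:[22,47/2] -> hit [22,67/3] leaf, test {P7@t=22}
    N12 x:[13,43/3] y:[19,23] z:[13,27/2] -> miss, prune

7 AABB tests over nodes [0, 6, 7, 10, 13, 3, 12]; 1 leaf entered; closest P7.

== RESULT ==
[0, 6, 7, 10, 13, 3, 12]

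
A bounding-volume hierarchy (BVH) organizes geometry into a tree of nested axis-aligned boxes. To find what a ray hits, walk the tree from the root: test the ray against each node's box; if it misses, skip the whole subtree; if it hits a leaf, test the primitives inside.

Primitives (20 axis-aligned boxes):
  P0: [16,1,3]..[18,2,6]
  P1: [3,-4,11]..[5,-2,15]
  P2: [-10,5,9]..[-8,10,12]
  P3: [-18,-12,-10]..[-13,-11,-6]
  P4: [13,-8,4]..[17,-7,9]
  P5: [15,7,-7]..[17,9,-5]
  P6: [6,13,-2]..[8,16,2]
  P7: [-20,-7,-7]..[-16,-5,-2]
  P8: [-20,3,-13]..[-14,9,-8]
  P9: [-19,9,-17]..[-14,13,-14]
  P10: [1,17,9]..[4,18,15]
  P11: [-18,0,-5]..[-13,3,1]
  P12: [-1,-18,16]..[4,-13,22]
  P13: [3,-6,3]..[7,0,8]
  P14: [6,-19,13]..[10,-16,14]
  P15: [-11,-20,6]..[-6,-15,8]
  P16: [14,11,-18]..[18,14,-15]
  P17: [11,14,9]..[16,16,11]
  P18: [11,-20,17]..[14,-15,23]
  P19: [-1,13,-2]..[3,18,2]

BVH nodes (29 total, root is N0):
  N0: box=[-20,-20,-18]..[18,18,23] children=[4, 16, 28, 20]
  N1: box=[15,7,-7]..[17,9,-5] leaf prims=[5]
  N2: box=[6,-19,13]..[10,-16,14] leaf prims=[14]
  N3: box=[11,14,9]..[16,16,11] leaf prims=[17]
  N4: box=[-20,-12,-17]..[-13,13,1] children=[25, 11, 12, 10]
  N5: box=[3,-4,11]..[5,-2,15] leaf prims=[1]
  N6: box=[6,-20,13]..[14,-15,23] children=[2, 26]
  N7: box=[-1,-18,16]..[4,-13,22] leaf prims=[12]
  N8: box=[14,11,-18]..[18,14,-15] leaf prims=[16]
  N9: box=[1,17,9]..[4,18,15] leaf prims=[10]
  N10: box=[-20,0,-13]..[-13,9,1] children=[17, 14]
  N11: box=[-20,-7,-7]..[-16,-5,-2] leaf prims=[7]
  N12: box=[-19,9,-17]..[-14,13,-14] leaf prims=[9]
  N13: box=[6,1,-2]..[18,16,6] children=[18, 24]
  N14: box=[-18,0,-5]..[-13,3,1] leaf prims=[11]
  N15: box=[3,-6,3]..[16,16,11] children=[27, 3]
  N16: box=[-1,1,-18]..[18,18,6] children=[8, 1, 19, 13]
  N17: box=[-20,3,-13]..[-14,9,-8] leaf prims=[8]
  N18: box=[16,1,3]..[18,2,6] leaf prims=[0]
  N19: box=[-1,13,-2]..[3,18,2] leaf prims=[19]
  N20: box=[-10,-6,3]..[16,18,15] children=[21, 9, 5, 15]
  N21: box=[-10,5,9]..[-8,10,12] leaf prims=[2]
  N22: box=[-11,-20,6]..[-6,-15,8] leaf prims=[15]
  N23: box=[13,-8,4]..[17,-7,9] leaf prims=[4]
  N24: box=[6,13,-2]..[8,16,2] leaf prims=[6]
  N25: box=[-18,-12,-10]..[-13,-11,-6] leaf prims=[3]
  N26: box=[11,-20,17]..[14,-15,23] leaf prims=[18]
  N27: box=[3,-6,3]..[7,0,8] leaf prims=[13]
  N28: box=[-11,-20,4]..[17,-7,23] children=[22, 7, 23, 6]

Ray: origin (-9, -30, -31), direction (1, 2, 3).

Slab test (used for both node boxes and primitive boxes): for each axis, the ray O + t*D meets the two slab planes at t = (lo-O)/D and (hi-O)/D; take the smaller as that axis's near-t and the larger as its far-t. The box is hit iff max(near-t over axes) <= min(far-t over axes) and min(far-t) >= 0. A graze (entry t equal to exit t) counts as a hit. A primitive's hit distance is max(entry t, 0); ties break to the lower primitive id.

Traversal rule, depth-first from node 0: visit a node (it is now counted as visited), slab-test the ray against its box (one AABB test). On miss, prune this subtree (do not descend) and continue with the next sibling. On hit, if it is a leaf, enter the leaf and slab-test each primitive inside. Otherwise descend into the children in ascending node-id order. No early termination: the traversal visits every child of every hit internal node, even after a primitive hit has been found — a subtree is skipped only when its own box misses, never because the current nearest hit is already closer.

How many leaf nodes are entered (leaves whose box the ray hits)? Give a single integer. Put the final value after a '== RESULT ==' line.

Traverse from the root:
N0 x:[-11,27] y:[5,24] z:[13/3,18] -> hit [5,18], descend [4, 16, 20, 28]
  N4 x:[-11,-4] y:[9,43/2] z:[14/3,32/3] -> miss, prune
  N16 x:[8,27] y:[31/2,24] z:[13/3,37/3] -> miss, prune
  N20 x:[-1,25] y:[12,24] z:[34/3,46/3] -> hit [12,46/3], descend [5, 9, 15, 21]
    N5 x:[12,14] y:[13,14] z:[14,46/3] -> hit [14,14] leaf, test {P1@t=14}
    N9 x:[10,13] y:[47/2,24] z:[40/3,46/3] -> miss, prune
    N15 x:[12,25] y:[12,23] z:[34/3,14] -> hit [12,14], descend [3, 27]
      N3 x:[20,25] y:[22,23] z:[40/3,14] -> miss, prune
      N27 x:[12,16] y:[12,15] z:[34/3,13] -> hit [12,13] leaf, test {P13@t=12}
    N21 x:[-1,1] y:[35/2,20] z:[40/3,43/3] -> miss, prune
  N28 x:[-2,26] y:[5,23/2] z:[35/3,18] -> miss, prune

order=[0, 4, 16, 20, 5, 9, 15, 3, 27, 21, 28]  |boxes|=11  |leaves|=2  hit=P13

== RESULT ==
2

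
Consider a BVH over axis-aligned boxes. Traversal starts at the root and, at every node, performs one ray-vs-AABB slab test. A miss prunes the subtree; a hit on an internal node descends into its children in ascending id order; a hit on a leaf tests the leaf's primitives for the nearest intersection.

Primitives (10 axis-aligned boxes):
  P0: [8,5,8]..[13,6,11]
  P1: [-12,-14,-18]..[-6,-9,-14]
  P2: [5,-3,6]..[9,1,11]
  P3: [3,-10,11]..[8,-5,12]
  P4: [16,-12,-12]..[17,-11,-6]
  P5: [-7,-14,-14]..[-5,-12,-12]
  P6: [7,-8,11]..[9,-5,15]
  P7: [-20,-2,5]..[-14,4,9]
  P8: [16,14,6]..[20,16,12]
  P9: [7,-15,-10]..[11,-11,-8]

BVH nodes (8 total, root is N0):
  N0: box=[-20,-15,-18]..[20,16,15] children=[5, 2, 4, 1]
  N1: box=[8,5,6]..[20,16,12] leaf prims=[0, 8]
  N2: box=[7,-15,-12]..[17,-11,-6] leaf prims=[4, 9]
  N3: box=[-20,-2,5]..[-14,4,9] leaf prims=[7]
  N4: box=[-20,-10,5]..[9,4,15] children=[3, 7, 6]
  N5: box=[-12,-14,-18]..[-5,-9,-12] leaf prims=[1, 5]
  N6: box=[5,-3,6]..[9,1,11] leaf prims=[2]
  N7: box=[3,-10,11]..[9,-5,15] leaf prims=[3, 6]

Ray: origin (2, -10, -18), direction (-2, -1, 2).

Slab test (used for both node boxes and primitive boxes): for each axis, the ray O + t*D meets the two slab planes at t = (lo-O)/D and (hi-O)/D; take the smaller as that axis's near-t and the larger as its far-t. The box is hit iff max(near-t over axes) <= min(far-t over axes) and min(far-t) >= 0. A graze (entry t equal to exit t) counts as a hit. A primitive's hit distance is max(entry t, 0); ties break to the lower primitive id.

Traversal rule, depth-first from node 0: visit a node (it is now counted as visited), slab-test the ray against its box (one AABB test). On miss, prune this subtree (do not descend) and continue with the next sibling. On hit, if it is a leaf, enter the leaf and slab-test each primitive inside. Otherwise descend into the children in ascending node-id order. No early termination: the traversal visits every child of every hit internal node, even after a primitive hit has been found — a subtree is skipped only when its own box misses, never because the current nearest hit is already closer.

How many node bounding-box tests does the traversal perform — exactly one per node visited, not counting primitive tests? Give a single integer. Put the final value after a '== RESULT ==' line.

Traverse from the root:
N0 x:[-9,11] y:[-26,5] z:[0,33/2] -> hit [0,5], descend [1, 2, 4, 5]
  N1 x:[-9,-3] y:[-26,-15] z:[12,15] -> miss, prune
  N2 x:[-15/2,-5/2] y:[1,5] z:[3,6] -> miss, prune
  N4 x:[-7/2,11] y:[-14,0] z:[23/2,33/2] -> miss, prune
  N5 x:[7/2,7] y:[-1,4] z:[0,3] -> miss, prune

Visited [0, 1, 2, 4, 5]. Tests: 5 box, 0 leaf. Nearest: miss.

== RESULT ==
5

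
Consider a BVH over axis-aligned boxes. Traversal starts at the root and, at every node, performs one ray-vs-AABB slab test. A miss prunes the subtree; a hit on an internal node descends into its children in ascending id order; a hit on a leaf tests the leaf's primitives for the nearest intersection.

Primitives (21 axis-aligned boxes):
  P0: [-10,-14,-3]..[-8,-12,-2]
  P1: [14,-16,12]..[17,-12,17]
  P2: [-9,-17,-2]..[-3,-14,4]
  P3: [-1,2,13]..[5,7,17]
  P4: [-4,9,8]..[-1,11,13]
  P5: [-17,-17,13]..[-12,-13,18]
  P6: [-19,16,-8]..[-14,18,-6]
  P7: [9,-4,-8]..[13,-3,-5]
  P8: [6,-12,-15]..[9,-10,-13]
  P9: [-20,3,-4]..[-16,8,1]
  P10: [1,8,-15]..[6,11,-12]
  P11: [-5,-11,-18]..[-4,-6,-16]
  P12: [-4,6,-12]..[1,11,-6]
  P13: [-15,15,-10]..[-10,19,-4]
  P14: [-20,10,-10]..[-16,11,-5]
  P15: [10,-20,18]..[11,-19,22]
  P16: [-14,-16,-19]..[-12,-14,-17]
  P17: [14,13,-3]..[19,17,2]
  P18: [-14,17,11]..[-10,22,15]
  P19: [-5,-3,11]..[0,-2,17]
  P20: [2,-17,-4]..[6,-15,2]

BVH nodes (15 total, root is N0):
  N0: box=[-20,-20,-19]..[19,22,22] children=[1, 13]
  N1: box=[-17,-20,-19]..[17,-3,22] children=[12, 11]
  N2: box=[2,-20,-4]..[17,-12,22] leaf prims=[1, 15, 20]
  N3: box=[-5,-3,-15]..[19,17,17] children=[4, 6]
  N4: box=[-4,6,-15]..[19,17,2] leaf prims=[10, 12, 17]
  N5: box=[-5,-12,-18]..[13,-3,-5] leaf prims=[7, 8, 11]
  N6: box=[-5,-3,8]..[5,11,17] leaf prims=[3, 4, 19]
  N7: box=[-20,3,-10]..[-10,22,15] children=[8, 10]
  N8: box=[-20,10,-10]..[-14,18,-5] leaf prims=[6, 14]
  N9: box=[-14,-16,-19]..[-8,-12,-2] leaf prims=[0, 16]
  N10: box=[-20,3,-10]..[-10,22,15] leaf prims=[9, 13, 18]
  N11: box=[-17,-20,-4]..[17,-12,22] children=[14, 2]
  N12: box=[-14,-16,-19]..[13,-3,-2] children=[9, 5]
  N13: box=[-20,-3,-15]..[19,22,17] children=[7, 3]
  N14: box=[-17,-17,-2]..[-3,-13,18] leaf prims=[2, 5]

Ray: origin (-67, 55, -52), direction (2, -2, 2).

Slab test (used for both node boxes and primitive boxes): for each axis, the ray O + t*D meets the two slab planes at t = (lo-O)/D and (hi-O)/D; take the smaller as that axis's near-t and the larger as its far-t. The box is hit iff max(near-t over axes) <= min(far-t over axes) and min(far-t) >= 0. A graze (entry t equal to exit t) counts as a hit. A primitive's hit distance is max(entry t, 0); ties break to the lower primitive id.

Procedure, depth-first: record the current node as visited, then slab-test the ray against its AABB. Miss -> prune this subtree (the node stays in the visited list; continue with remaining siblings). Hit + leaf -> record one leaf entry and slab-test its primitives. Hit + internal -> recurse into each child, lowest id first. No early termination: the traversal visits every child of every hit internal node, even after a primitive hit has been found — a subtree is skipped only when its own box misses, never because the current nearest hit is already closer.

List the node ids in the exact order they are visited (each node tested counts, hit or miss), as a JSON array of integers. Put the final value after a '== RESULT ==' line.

Walk:
N0 x:[47/2,43] y:[33/2,75/2] z:[33/2,37] -> hit [47/2,37], descend [1, 13]
  N1 x:[25,42] y:[29,75/2] z:[33/2,37] -> hit [29,37], descend [11, 12]
    N11 x:[25,42] y:[67/2,75/2] z:[24,37] -> hit [67/2,37], descend [2, 14]
      N2 x:[69/2,42] y:[67/2,75/2] z:[24,37] -> hit [69/2,37] leaf, test {P1(miss), P15(miss), P20(miss)}
      N14 x:[25,32] y:[34,36] z:[25,35] -> miss, prune
    N12 x:[53/2,40] y:[29,71/2] z:[33/2,25] -> miss, prune
  N13 x:[47/2,43] y:[33/2,29] z:[37/2,69/2] -> hit [47/2,29], descend [3, 7]
    N3 x:[31,43] y:[19,29] z:[37/2,69/2] -> miss, prune
    N7 x:[47/2,57/2] y:[33/2,26] z:[21,67/2] -> hit [47/2,26], descend [8, 10]
      N8 x:[47/2,53/2] y:[37/2,45/2] z:[21,47/2] -> miss, prune
      N10 x:[47/2,57/2] y:[33/2,26] z:[21,67/2] -> hit [47/2,26] leaf, test {P9@t=24, P13(miss), P18(miss)}

Visited [0, 1, 11, 2, 14, 12, 13, 3, 7, 8, 10]. Tests: 11 box, 2 leaf. Nearest: P9.

== RESULT ==
[0, 1, 11, 2, 14, 12, 13, 3, 7, 8, 10]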